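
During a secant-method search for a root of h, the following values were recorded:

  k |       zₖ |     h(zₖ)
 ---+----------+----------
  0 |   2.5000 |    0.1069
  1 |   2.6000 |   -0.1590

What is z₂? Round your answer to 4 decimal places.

2.5402

z₂ = 2.6000 − (-0.1590)·(2.6000 − 2.5000) / (-0.1590 − 0.1069)
   = 2.6000 − (-0.015900)/(-0.265900) = 2.540203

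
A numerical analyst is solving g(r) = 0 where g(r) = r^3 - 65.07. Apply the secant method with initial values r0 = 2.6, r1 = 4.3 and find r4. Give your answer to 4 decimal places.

g(2.6) = -47.494000, g(4.3) = 14.437000
r2 = 4.300000 − 14.437000·(4.300000 − 2.600000) / (14.437000 − (-47.494000)) = 4.300000 − (24.542900)/(61.931000) = 3.903706
g(3.903706) = -5.581746
r3 = 3.903706 − (-5.581746)·(3.903706 − 4.300000) / (-5.581746 − 14.437000) = 3.903706 − (2.212014)/(-20.018746) = 4.014203
g(4.014203) = -0.385839
r4 = 4.014203 − (-0.385839)·(4.014203 − 3.903706) / (-0.385839 − (-5.581746)) = 4.014203 − (-0.042634)/(5.195908) = 4.022408

4.0224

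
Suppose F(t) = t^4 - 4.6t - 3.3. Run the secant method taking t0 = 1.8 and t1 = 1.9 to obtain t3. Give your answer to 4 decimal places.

1.8545

F(1.8) = -1.082400, F(1.9) = 0.992100
t2 = 1.900000 − 0.992100·(1.900000 − 1.800000) / (0.992100 − (-1.082400)) = 1.900000 − (0.099210)/(2.074500) = 1.852176
F(1.852176) = -0.051287
t3 = 1.852176 − (-0.051287)·(1.852176 − 1.900000) / (-0.051287 − 0.992100) = 1.852176 − (0.002453)/(-1.043387) = 1.854527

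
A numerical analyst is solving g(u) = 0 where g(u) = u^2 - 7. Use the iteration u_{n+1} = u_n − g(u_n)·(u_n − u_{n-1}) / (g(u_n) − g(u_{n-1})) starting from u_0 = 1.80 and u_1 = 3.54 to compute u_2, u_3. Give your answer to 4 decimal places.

2.5041, 2.6248

g(1.80) = -3.760000, g(3.54) = 5.531600
u_2 = 3.540000 − 5.531600·(3.540000 − 1.800000) / (5.531600 − (-3.760000)) = 3.540000 − (9.624984)/(9.291600) = 2.504120
g(2.504120) = -0.729384
u_3 = 2.504120 − (-0.729384)·(2.504120 − 3.540000) / (-0.729384 − 5.531600) = 2.504120 − (0.755554)/(-6.260984) = 2.624796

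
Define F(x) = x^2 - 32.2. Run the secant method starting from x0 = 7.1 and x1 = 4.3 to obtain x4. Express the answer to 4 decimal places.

F(7.1) = 18.210000, F(4.3) = -13.710000
x2 = 4.300000 − (-13.710000)·(4.300000 − 7.100000) / (-13.710000 − 18.210000) = 4.300000 − (38.388000)/(-31.920000) = 5.502632
F(5.502632) = -1.921046
x3 = 5.502632 − (-1.921046)·(5.502632 − 4.300000) / (-1.921046 − (-13.710000)) = 5.502632 − (-2.310310)/(11.788954) = 5.698604
F(5.698604) = 0.274088
x4 = 5.698604 − 0.274088·(5.698604 − 5.502632) / (0.274088 − (-1.921046)) = 5.698604 − (0.053714)/(2.195134) = 5.674135

5.6741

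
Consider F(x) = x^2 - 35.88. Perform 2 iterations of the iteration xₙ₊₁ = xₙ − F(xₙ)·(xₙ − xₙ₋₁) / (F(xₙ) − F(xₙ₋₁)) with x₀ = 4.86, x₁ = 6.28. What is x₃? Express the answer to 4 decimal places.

F(4.86) = -12.260400, F(6.28) = 3.558400
x₂ = 6.280000 − 3.558400·(6.280000 − 4.860000) / (3.558400 − (-12.260400)) = 6.280000 − (5.052928)/(15.818800) = 5.960575
F(5.960575) = -0.351552
x₃ = 5.960575 − (-0.351552)·(5.960575 − 6.280000) / (-0.351552 − 3.558400) = 5.960575 − (0.112295)/(-3.909952) = 5.989295

5.9893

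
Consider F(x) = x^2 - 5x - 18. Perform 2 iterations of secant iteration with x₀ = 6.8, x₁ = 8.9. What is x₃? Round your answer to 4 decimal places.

7.4131

F(6.8) = -5.760000, F(8.9) = 16.710000
x₂ = 8.900000 − 16.710000·(8.900000 − 6.800000) / (16.710000 − (-5.760000)) = 8.900000 − (35.091000)/(22.470000) = 7.338318
F(7.338318) = -0.840681
x₃ = 7.338318 − (-0.840681)·(7.338318 − 8.900000) / (-0.840681 − 16.710000) = 7.338318 − (1.312877)/(-17.550681) = 7.413123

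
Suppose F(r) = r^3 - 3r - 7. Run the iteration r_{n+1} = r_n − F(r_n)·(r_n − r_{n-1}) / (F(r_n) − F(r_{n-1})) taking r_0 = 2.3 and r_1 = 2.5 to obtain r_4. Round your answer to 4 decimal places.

F(2.3) = -1.733000, F(2.5) = 1.125000
r_2 = 2.500000 − 1.125000·(2.500000 − 2.300000) / (1.125000 − (-1.733000)) = 2.500000 − (0.225000)/(2.858000) = 2.421274
F(2.421274) = -0.068945
r_3 = 2.421274 − (-0.068945)·(2.421274 − 2.500000) / (-0.068945 − 1.125000) = 2.421274 − (0.005428)/(-1.193945) = 2.425820
F(2.425820) = -0.002478
r_4 = 2.425820 − (-0.002478)·(2.425820 − 2.421274) / (-0.002478 − (-0.068945)) = 2.425820 − (-0.000011)/(0.066467) = 2.425989

2.4260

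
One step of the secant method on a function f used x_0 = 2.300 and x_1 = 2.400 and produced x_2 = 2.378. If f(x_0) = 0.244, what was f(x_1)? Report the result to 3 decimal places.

The secant line through (2.300, 0.244) and (2.400, f(x_1)) crosses zero at x_2 = 2.378.
So (2.300, 0.244), (2.400, f(x_1)), (2.378, 0) are collinear:
f(x_1) = 0.244 · (2.400 − 2.378) / (2.300 − 2.378) = 0.244 · (0.02200)/(-0.07800) = -0.06882

-0.069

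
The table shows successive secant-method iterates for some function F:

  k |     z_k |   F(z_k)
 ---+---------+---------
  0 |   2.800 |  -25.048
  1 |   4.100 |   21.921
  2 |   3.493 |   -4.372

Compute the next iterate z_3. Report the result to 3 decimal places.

3.594

z_3 = 3.493 − (-4.372)·(3.493 − 4.100) / (-4.372 − 21.921)
   = 3.493 − (2.65380)/(-26.29300) = 3.59393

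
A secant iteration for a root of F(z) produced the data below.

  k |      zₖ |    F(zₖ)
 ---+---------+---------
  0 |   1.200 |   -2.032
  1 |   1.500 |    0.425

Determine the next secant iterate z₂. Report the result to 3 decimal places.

1.448

z₂ = 1.500 − 0.425·(1.500 − 1.200) / (0.425 − (-2.032))
   = 1.500 − (0.12750)/(2.45700) = 1.44811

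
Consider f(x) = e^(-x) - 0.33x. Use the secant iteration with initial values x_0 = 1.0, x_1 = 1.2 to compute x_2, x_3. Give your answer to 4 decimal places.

f(1.0) = 0.037879, f(1.2) = -0.094806
x_2 = 1.200000 − (-0.094806)·(1.200000 − 1.000000) / (-0.094806 − 0.037879) = 1.200000 − (-0.018961)/(-0.132685) = 1.057097
f(1.057097) = -0.001379
x_3 = 1.057097 − (-0.001379)·(1.057097 − 1.200000) / (-0.001379 − (-0.094806)) = 1.057097 − (0.000197)/(0.093427) = 1.054988

1.0571, 1.0550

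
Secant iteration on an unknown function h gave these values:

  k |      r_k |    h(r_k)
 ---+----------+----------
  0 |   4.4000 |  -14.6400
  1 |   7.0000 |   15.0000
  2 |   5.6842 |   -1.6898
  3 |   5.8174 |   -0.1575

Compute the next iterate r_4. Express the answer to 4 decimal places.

r_4 = 5.8174 − (-0.1575)·(5.8174 − 5.6842) / (-0.1575 − (-1.6898))
   = 5.8174 − (-0.020979)/(1.532300) = 5.831091

5.8311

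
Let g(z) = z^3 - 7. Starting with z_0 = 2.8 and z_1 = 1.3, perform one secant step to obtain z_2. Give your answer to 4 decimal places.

g(2.8) = 14.952000, g(1.3) = -4.803000
z_2 = 1.300000 − (-4.803000)·(1.300000 − 2.800000) / (-4.803000 − 14.952000) = 1.300000 − (7.204500)/(-19.755000) = 1.664692

1.6647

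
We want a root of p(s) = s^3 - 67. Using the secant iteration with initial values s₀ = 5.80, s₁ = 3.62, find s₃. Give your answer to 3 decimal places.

4.080

p(5.80) = 128.11200, p(3.62) = -19.56207
s₂ = 3.62000 − (-19.56207)·(3.62000 − 5.80000) / (-19.56207 − 128.11200) = 3.62000 − (42.64532)/(-147.67407) = 3.90878
p(3.90878) = -7.27947
s₃ = 3.90878 − (-7.27947)·(3.90878 − 3.62000) / (-7.27947 − (-19.56207)) = 3.90878 − (-2.10216)/(12.28261) = 4.07993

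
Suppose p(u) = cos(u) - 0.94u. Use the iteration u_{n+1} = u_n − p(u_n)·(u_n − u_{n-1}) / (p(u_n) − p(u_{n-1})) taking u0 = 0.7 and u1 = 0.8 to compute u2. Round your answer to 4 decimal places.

p(0.7) = 0.106842, p(0.8) = -0.055293
u2 = 0.800000 − (-0.055293)·(0.800000 − 0.700000) / (-0.055293 − 0.106842) = 0.800000 − (-0.005529)/(-0.162135) = 0.765897

0.7659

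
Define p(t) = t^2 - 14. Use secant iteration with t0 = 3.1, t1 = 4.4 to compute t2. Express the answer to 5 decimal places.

3.68533

p(3.1) = -4.3900000, p(4.4) = 5.3600000
t2 = 4.4000000 − 5.3600000·(4.4000000 − 3.1000000) / (5.3600000 − (-4.3900000)) = 4.4000000 − (6.9680000)/(9.7500000) = 3.6853333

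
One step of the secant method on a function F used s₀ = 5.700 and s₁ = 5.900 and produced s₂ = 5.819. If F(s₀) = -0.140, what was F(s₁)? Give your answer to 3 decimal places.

0.095

The secant line through (5.700, -0.140) and (5.900, F(s₁)) crosses zero at s₂ = 5.819.
So (5.700, -0.140), (5.900, F(s₁)), (5.819, 0) are collinear:
F(s₁) = -0.140 · (5.900 − 5.819) / (5.700 − 5.819) = -0.140 · (0.08100)/(-0.11900) = 0.09529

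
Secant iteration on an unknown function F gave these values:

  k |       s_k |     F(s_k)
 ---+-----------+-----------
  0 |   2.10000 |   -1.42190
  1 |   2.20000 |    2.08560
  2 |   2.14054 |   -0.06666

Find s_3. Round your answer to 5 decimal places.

s_3 = 2.14054 − (-0.06666)·(2.14054 − 2.20000) / (-0.06666 − 2.08560)
   = 2.14054 − (0.0039636)/(-2.1522600) = 2.1423816

2.14238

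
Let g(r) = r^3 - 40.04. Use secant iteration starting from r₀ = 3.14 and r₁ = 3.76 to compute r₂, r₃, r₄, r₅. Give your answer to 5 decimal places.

3.39363, 3.41853, 3.42111, 3.42109

g(3.14) = -9.0808560, g(3.76) = 13.1173760
r₂ = 3.7600000 − 13.1173760·(3.7600000 − 3.1400000) / (13.1173760 − (-9.0808560)) = 3.7600000 − (8.1327731)/(22.1982320) = 3.3936297
g(3.3936297) = -0.9565087
r₃ = 3.3936297 − (-0.9565087)·(3.3936297 − 3.7600000) / (-0.9565087 − 13.1173760) = 3.3936297 − (0.3504364)/(-14.0738847) = 3.4185295
g(3.4185295) = -0.0898902
r₄ = 3.4185295 − (-0.0898902)·(3.4185295 − 3.3936297) / (-0.0898902 − (-0.9565087)) = 3.4185295 − (-0.0022382)/(0.8666185) = 3.4211122
g(3.4211122) = 0.0007264
r₅ = 3.4211122 − 0.0007264·(3.4211122 − 3.4185295) / (0.0007264 − (-0.0898902)) = 3.4211122 − (0.0000019)/(0.0906165) = 3.4210915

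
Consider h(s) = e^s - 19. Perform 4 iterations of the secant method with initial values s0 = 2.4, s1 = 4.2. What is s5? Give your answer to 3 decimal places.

2.943

h(2.4) = -7.97682, h(4.2) = 47.68633
s2 = 4.20000 − 47.68633·(4.20000 − 2.40000) / (47.68633 − (-7.97682)) = 4.20000 − (85.83540)/(55.66315) = 2.65795
h(2.65795) = -4.73300
s3 = 2.65795 − (-4.73300)·(2.65795 − 4.20000) / (-4.73300 − 47.68633) = 2.65795 − (7.29852)/(-52.41933) = 2.79718
h(2.79718) = -2.60162
s4 = 2.79718 − (-2.60162)·(2.79718 − 2.65795) / (-2.60162 − (-4.73300)) = 2.79718 − (-0.36223)/(2.13138) = 2.96713
h(2.96713) = 0.43615
s5 = 2.96713 − 0.43615·(2.96713 − 2.79718) / (0.43615 − (-2.60162)) = 2.96713 − (0.07412)/(3.03776) = 2.94273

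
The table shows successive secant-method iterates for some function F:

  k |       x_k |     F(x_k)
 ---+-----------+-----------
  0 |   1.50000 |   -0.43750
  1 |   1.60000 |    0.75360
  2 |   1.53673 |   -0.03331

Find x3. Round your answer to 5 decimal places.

1.53941

x3 = 1.53673 − (-0.03331)·(1.53673 − 1.60000) / (-0.03331 − 0.75360)
   = 1.53673 − (0.0021075)/(-0.7869100) = 1.5394082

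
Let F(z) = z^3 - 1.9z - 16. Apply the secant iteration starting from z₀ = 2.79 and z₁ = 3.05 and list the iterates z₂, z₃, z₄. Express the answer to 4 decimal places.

2.7724, 2.7706, 2.7704

F(2.79) = 0.416639, F(3.05) = 6.577625
z₂ = 3.050000 − 6.577625·(3.050000 − 2.790000) / (6.577625 − 0.416639) = 3.050000 − (1.710182)/(6.160986) = 2.772417
F(2.772417) = 0.042034
z₃ = 2.772417 − 0.042034·(2.772417 − 3.050000) / (0.042034 − 6.577625) = 2.772417 − (-0.011668)/(-6.535591) = 2.770632
F(2.770632) = 0.004286
z₄ = 2.770632 − 0.004286·(2.770632 − 2.772417) / (0.004286 − 0.042034) = 2.770632 − (-0.000008)/(-0.037748) = 2.770429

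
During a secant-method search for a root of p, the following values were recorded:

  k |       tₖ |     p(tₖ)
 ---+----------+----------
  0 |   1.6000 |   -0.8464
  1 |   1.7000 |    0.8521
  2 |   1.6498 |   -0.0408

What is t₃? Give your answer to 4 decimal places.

1.6521

t₃ = 1.6498 − (-0.0408)·(1.6498 − 1.7000) / (-0.0408 − 0.8521)
   = 1.6498 − (0.002048)/(-0.892900) = 1.652094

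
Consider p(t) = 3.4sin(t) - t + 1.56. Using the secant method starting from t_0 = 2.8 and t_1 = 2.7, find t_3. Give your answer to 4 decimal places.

p(2.8) = -0.101040, p(2.7) = 0.313092
t_2 = 2.700000 − 0.313092·(2.700000 − 2.800000) / (0.313092 − (-0.101040)) = 2.700000 − (-0.031309)/(0.414132) = 2.775602
p(2.775602) = 0.001172
t_3 = 2.775602 − 0.001172·(2.775602 − 2.700000) / (0.001172 − 0.313092) = 2.775602 − (0.000089)/(-0.311920) = 2.775886

2.7759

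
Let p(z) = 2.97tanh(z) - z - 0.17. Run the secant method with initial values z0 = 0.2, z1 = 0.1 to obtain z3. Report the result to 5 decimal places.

p(0.2) = 0.2162047, p(0.1) = 0.0260139
z2 = 0.1000000 − 0.0260139·(0.1000000 − 0.2000000) / (0.0260139 − 0.2162047) = 0.1000000 − (-0.0026014)/(-0.1901908) = 0.0863222
p(0.0863222) = -0.0005802
z3 = 0.0863222 − (-0.0005802)·(0.0863222 − 0.1000000) / (-0.0005802 − 0.0260139) = 0.0863222 − (0.0000079)/(-0.0265942) = 0.0866206

0.08662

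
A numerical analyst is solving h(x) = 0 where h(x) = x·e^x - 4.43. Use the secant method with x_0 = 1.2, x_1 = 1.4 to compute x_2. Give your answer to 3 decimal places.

h(1.2) = -0.44586, h(1.4) = 1.24728
x_2 = 1.40000 − 1.24728·(1.40000 − 1.20000) / (1.24728 − (-0.44586)) = 1.40000 − (0.24946)/(1.69314) = 1.25267

1.253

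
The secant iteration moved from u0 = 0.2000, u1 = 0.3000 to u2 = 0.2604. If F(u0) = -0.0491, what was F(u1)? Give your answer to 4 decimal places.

The secant line through (0.2000, -0.0491) and (0.3000, F(u1)) crosses zero at u2 = 0.2604.
So (0.2000, -0.0491), (0.3000, F(u1)), (0.2604, 0) are collinear:
F(u1) = -0.0491 · (0.3000 − 0.2604) / (0.2000 − 0.2604) = -0.0491 · (0.039600)/(-0.060400) = 0.032191

0.0322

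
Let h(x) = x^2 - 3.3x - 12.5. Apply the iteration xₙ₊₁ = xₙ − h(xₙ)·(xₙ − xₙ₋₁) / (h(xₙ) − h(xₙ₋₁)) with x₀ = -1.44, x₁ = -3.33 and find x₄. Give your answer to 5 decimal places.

-2.25179

h(-1.44) = -5.6744000, h(-3.33) = 9.5779000
x₂ = -3.3300000 − 9.5779000·(-3.3300000 − (-1.4400000)) / (9.5779000 − (-5.6744000)) = -3.3300000 − (-18.1022310)/(15.2523000) = -2.1431475
h(-2.1431475) = -0.8345323
x₃ = -2.1431475 − (-0.8345323)·(-2.1431475 − (-3.3300000)) / (-0.8345323 − 9.5779000) = -2.1431475 − (-0.9904668)/(-10.4124323) = -2.2382709
h(-2.2382709) = -0.1038491
x₄ = -2.2382709 − (-0.1038491)·(-2.2382709 − (-2.1431475)) / (-0.1038491 − (-0.8345323)) = -2.2382709 − (0.0098785)/(0.7306833) = -2.2517905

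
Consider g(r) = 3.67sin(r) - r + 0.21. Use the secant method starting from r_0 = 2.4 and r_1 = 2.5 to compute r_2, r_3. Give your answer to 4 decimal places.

2.4755, 2.4761

g(2.4) = 0.288950, g(2.5) = -0.093607
r_2 = 2.500000 − (-0.093607)·(2.500000 − 2.400000) / (-0.093607 − 0.288950) = 2.500000 − (-0.009361)/(-0.382557) = 2.475531
g(2.475531) = 0.002140
r_3 = 2.475531 − 0.002140·(2.475531 − 2.500000) / (0.002140 − (-0.093607)) = 2.475531 − (-0.000052)/(0.095747) = 2.476078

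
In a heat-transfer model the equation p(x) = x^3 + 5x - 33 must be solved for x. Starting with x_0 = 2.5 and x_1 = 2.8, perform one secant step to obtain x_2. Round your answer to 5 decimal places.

p(2.5) = -4.8750000, p(2.8) = 2.9520000
x_2 = 2.8000000 − 2.9520000·(2.8000000 − 2.5000000) / (2.9520000 − (-4.8750000)) = 2.8000000 − (0.8856000)/(7.8270000) = 2.6868532

2.68685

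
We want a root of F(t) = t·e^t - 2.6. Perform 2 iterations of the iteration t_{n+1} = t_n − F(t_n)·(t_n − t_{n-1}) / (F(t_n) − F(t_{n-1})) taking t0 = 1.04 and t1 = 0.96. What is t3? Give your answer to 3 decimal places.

0.978

F(1.04) = 0.34239, F(0.96) = -0.09277
t2 = 0.96000 − (-0.09277)·(0.96000 − 1.04000) / (-0.09277 − 0.34239) = 0.96000 − (0.00742)/(-0.43516) = 0.97706
F(0.97706) = -0.00433
t3 = 0.97706 − (-0.00433)·(0.97706 − 0.96000) / (-0.00433 − (-0.09277)) = 0.97706 − (-0.00007)/(0.08844) = 0.97789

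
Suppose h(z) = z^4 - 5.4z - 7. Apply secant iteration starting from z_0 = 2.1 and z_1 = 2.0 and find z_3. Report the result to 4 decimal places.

2.0640

h(2.1) = 1.108100, h(2.0) = -1.800000
z_2 = 2.000000 − (-1.800000)·(2.000000 − 2.100000) / (-1.800000 − 1.108100) = 2.000000 − (0.180000)/(-2.908100) = 2.061896
h(2.061896) = -0.059705
z_3 = 2.061896 − (-0.059705)·(2.061896 − 2.000000) / (-0.059705 − (-1.800000)) = 2.061896 − (-0.003696)/(1.740295) = 2.064020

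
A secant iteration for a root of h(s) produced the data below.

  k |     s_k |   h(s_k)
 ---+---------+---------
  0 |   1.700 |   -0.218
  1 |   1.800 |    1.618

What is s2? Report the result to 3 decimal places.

1.712

s2 = 1.800 − 1.618·(1.800 − 1.700) / (1.618 − (-0.218))
   = 1.800 − (0.16180)/(1.83600) = 1.71187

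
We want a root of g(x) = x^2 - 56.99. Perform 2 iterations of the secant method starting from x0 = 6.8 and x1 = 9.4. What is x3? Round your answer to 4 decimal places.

g(6.8) = -10.750000, g(9.4) = 31.370000
x2 = 9.400000 − 31.370000·(9.400000 − 6.800000) / (31.370000 − (-10.750000)) = 9.400000 − (81.562000)/(42.120000) = 7.463580
g(7.463580) = -1.284970
x3 = 7.463580 − (-1.284970)·(7.463580 − 9.400000) / (-1.284970 − 31.370000) = 7.463580 − (2.488241)/(-32.654970) = 7.539778

7.5398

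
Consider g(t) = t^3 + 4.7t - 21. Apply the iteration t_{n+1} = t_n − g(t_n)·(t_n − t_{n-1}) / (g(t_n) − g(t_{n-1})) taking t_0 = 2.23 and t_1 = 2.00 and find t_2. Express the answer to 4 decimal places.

g(2.23) = 0.570567, g(2.00) = -3.600000
t_2 = 2.000000 − (-3.600000)·(2.000000 − 2.230000) / (-3.600000 − 0.570567) = 2.000000 − (0.828000)/(-4.170567) = 2.198534

2.1985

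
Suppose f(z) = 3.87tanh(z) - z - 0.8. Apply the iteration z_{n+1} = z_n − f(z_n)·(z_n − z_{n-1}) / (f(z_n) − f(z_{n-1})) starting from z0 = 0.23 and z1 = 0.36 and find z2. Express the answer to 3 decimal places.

f(0.23) = -0.15527, f(0.36) = 0.17598
z2 = 0.36000 − 0.17598·(0.36000 − 0.23000) / (0.17598 − (-0.15527)) = 0.36000 − (0.02288)/(0.33125) = 0.29094

0.291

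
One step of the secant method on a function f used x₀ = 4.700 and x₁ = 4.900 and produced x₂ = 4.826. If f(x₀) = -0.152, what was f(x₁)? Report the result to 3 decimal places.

The secant line through (4.700, -0.152) and (4.900, f(x₁)) crosses zero at x₂ = 4.826.
So (4.700, -0.152), (4.900, f(x₁)), (4.826, 0) are collinear:
f(x₁) = -0.152 · (4.900 − 4.826) / (4.700 − 4.826) = -0.152 · (0.07400)/(-0.12600) = 0.08927

0.089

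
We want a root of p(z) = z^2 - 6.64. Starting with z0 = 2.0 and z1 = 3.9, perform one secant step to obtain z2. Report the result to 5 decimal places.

p(2.0) = -2.6400000, p(3.9) = 8.5700000
z2 = 3.9000000 − 8.5700000·(3.9000000 − 2.0000000) / (8.5700000 − (-2.6400000)) = 3.9000000 − (16.2830000)/(11.2100000) = 2.4474576

2.44746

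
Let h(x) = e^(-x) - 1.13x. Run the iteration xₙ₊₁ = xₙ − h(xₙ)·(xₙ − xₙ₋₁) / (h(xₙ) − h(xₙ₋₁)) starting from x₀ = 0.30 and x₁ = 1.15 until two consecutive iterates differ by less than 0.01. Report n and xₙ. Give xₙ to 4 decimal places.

n = 4, xₙ = 0.5240

h(0.30) = 0.401818, h(1.15) = -0.982863
x₂ = 1.150000 − (-0.982863)·(0.850000)/(-1.384681) = 0.546660;  |Δ| = 0.603340
h(0.546660) = -0.038846
x₃ = 0.546660 − (-0.038846)·(-0.603340)/(0.944018) = 0.521833;  |Δ| = 0.024827
h(0.521833) = 0.003761
x₄ = 0.521833 − 0.003761·(-0.024827)/(0.042606) = 0.524024;  |Δ| = 0.002191
|x₄ − x₃| = 0.002191 < 0.01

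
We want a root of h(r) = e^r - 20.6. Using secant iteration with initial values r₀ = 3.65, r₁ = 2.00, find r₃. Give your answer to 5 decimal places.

h(3.65) = 17.8746660, h(2.00) = -13.2109439
r₂ = 2.0000000 − (-13.2109439)·(2.0000000 − 3.6500000) / (-13.2109439 − 17.8746660) = 2.0000000 − (21.7980574)/(-31.0856100) = 2.7012266
h(2.7012266) = -5.7020052
r₃ = 2.7012266 − (-5.7020052)·(2.7012266 − 2.0000000) / (-5.7020052 − (-13.2109439)) = 2.7012266 − (-3.9983979)/(7.5089387) = 3.2337117

3.23371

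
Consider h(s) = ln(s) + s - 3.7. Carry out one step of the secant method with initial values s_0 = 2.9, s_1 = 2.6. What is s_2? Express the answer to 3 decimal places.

2.706

h(2.9) = 0.26471, h(2.6) = -0.14449
s_2 = 2.60000 − (-0.14449)·(2.60000 − 2.90000) / (-0.14449 − 0.26471) = 2.60000 − (0.04335)/(-0.40920) = 2.70593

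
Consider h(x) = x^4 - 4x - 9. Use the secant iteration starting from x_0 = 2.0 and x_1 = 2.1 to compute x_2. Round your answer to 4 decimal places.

2.0328

h(2.0) = -1.000000, h(2.1) = 2.048100
x_2 = 2.100000 − 2.048100·(2.100000 − 2.000000) / (2.048100 − (-1.000000)) = 2.100000 − (0.204810)/(3.048100) = 2.032807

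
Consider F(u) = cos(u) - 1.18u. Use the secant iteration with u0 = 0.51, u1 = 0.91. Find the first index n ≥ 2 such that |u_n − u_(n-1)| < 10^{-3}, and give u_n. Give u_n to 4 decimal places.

F(0.51) = 0.270945, F(0.91) = -0.460054
u2 = 0.910000 − (-0.460054)·(0.400000)/(-0.730999) = 0.658260;  |Δ| = 0.251740
F(0.658260) = 0.014311
u3 = 0.658260 − 0.014311·(-0.251740)/(0.474365) = 0.665855;  |Δ| = 0.007595
F(0.665855) = 0.000681
u4 = 0.665855 − 0.000681·(0.007595)/(-0.013631) = 0.666234;  |Δ| = 0.000379
|u4 − u3| = 0.000379 < 10^{-3}

n = 4, u_n = 0.6662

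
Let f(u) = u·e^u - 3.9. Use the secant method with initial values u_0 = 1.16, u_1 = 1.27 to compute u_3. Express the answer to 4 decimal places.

1.1883

f(1.16) = -0.199677, f(1.27) = 0.622283
u_2 = 1.270000 − 0.622283·(1.270000 − 1.160000) / (0.622283 − (-0.199677)) = 1.270000 − (0.068451)/(0.821960) = 1.186722
f(1.186722) = -0.011914
u_3 = 1.186722 − (-0.011914)·(1.186722 − 1.270000) / (-0.011914 − 0.622283) = 1.186722 − (0.000992)/(-0.634196) = 1.188287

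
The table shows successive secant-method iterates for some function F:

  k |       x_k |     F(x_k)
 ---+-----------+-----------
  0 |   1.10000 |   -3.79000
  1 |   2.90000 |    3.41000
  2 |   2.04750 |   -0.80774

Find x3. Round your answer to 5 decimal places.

2.21076

x3 = 2.04750 − (-0.80774)·(2.04750 − 2.90000) / (-0.80774 − 3.41000)
   = 2.04750 − (0.6885984)/(-4.2177400) = 2.2107624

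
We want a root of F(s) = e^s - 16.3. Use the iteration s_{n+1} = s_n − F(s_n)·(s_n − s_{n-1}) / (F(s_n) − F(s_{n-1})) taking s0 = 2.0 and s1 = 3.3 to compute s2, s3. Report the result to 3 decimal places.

F(2.0) = -8.91094, F(3.3) = 10.81264
s2 = 3.30000 − 10.81264·(3.30000 − 2.00000) / (10.81264 − (-8.91094)) = 3.30000 − (14.05643)/(19.72358) = 2.58733
F(2.58733) = -3.00579
s3 = 2.58733 − (-3.00579)·(2.58733 − 3.30000) / (-3.00579 − 10.81264) = 2.58733 − (2.14214)/(-13.81843) = 2.74235

2.587, 2.742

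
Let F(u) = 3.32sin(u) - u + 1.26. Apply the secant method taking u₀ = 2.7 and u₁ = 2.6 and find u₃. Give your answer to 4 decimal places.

2.6947

F(2.7) = -0.021099, F(2.6) = 0.371465
u₂ = 2.600000 − 0.371465·(2.600000 − 2.700000) / (0.371465 − (-0.021099)) = 2.600000 − (-0.037146)/(0.392563) = 2.694625
F(2.694625) = 0.000387
u₃ = 2.694625 − 0.000387·(2.694625 − 2.600000) / (0.000387 − 0.371465) = 2.694625 − (0.000037)/(-0.371077) = 2.694724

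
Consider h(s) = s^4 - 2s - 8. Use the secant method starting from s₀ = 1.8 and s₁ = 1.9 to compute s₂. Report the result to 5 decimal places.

h(1.8) = -1.1024000, h(1.9) = 1.2321000
s₂ = 1.9000000 − 1.2321000·(1.9000000 − 1.8000000) / (1.2321000 − (-1.1024000)) = 1.9000000 − (0.1232100)/(2.3345000) = 1.8472221

1.84722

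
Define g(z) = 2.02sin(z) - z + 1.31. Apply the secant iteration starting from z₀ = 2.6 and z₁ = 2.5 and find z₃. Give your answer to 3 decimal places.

g(2.6) = -0.24869, g(2.5) = 0.01891
z₂ = 2.50000 − 0.01891·(2.50000 − 2.60000) / (0.01891 − (-0.24869)) = 2.50000 − (-0.00189)/(0.26760) = 2.50707
g(2.50707) = 0.00038
z₃ = 2.50707 − 0.00038·(2.50707 − 2.50000) / (0.00038 − 0.01891) = 2.50707 − (0.00000)/(-0.01854) = 2.50721

2.507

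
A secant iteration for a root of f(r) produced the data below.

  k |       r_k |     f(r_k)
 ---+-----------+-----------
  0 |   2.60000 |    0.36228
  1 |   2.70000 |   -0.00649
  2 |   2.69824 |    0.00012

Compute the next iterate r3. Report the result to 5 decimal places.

2.69827

r3 = 2.69824 − 0.00012·(2.69824 − 2.70000) / (0.00012 − (-0.00649))
   = 2.69824 − (-0.0000002)/(0.0066100) = 2.6982720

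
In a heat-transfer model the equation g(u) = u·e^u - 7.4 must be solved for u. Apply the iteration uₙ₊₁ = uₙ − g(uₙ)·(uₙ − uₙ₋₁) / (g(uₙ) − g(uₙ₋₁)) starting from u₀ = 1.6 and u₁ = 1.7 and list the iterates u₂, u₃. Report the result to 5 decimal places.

g(1.6) = 0.5248519, g(1.7) = 1.9057106
u₂ = 1.7000000 − 1.9057106·(1.7000000 − 1.6000000) / (1.9057106 − 0.5248519) = 1.7000000 − (0.1905711)/(1.3808587) = 1.5619909
g(1.5619909) = 0.0480491
u₃ = 1.5619909 − 0.0480491·(1.5619909 − 1.7000000) / (0.0480491 − 1.9057106) = 1.5619909 − (-0.0066312)/(-1.8576614) = 1.5584212

1.56199, 1.55842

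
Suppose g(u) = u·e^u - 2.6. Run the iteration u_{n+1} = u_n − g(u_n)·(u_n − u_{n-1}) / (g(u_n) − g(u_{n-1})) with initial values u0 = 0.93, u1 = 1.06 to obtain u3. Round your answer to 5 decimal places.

g(0.93) = -0.2429065, g(1.06) = 0.4595532
u2 = 1.0600000 − 0.4595532·(1.0600000 − 0.9300000) / (0.4595532 − (-0.2429065)) = 1.0600000 − (0.0597419)/(0.7024597) = 0.9749532
g(0.9749532) = -0.0153568
u3 = 0.9749532 − (-0.0153568)·(0.9749532 − 1.0600000) / (-0.0153568 − 0.4595532) = 0.9749532 − (0.0013060)/(-0.4749100) = 0.9777033

0.97770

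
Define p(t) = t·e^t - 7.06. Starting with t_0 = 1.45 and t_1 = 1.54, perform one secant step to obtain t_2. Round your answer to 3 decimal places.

1.529

p(1.45) = -0.87848, p(1.54) = 0.12347
t_2 = 1.54000 − 0.12347·(1.54000 − 1.45000) / (0.12347 − (-0.87848)) = 1.54000 − (0.01111)/(1.00195) = 1.52891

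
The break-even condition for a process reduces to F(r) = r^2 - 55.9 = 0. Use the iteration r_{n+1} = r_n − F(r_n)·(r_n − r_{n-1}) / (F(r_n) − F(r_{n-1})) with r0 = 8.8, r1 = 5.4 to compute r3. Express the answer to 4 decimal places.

7.5083

F(8.8) = 21.540000, F(5.4) = -26.740000
r2 = 5.400000 − (-26.740000)·(5.400000 − 8.800000) / (-26.740000 − 21.540000) = 5.400000 − (90.916000)/(-48.280000) = 7.283099
F(7.283099) = -2.856475
r3 = 7.283099 − (-2.856475)·(7.283099 − 5.400000) / (-2.856475 − (-26.740000)) = 7.283099 − (-5.379024)/(23.883525) = 7.508318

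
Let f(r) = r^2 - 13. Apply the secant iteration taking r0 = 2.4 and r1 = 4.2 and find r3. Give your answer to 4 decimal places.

3.5972

f(2.4) = -7.240000, f(4.2) = 4.640000
r2 = 4.200000 − 4.640000·(4.200000 − 2.400000) / (4.640000 − (-7.240000)) = 4.200000 − (8.352000)/(11.880000) = 3.496970
f(3.496970) = -0.771203
r3 = 3.496970 − (-0.771203)·(3.496970 − 4.200000) / (-0.771203 − 4.640000) = 3.496970 − (0.542179)/(-5.411203) = 3.597165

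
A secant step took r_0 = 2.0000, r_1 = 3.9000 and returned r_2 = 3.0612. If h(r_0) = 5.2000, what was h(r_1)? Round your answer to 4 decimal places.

-4.1102

The secant line through (2.0000, 5.2000) and (3.9000, h(r_1)) crosses zero at r_2 = 3.0612.
So (2.0000, 5.2000), (3.9000, h(r_1)), (3.0612, 0) are collinear:
h(r_1) = 5.2000 · (3.9000 − 3.0612) / (2.0000 − 3.0612) = 5.2000 · (0.838800)/(-1.061200) = -4.110215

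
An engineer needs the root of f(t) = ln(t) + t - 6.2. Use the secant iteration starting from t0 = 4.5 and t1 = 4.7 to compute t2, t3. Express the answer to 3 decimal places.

4.661, 4.661

f(4.5) = -0.19592, f(4.7) = 0.04756
t2 = 4.70000 − 0.04756·(4.70000 − 4.50000) / (0.04756 − (-0.19592)) = 4.70000 − (0.00951)/(0.24349) = 4.66093
f(4.66093) = 0.00015
t3 = 4.66093 − 0.00015·(4.66093 − 4.70000) / (0.00015 − 0.04756) = 4.66093 − (-0.00001)/(-0.04742) = 4.66081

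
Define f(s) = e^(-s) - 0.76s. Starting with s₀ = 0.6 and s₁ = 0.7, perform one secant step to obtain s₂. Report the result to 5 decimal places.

0.67238

f(0.6) = 0.0928116, f(0.7) = -0.0354147
s₂ = 0.7000000 − (-0.0354147)·(0.7000000 − 0.6000000) / (-0.0354147 − 0.0928116) = 0.7000000 − (-0.0035415)/(-0.1282263) = 0.6723811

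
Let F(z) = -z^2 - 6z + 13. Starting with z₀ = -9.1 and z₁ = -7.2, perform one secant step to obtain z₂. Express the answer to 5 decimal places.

F(-9.1) = -15.2100000, F(-7.2) = 4.3600000
z₂ = -7.2000000 − 4.3600000·(-7.2000000 − (-9.1000000)) / (4.3600000 − (-15.2100000)) = -7.2000000 − (8.2840000)/(19.5700000) = -7.6233010

-7.62330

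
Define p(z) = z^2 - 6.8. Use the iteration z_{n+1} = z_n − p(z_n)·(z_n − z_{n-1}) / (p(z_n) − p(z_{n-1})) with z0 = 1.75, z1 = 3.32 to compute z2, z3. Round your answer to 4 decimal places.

2.4872, 2.5929

p(1.75) = -3.737500, p(3.32) = 4.222400
z2 = 3.320000 − 4.222400·(3.320000 − 1.750000) / (4.222400 − (-3.737500)) = 3.320000 − (6.629168)/(7.959900) = 2.487179
p(2.487179) = -0.613938
z3 = 2.487179 − (-0.613938)·(2.487179 − 3.320000) / (-0.613938 − 4.222400) = 2.487179 − (0.511300)/(-4.836338) = 2.592900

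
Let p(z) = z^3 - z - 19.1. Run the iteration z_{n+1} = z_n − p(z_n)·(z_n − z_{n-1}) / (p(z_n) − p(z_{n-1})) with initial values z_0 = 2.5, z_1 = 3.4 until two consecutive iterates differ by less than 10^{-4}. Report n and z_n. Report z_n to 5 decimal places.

p(2.5) = -5.9750000, p(3.4) = 16.8040000
z_2 = 3.4000000 − 16.8040000·(0.9000000)/(22.7790000) = 2.7360727;  |Δ| = 0.6639273
p(2.7360727) = -1.3535758
z_3 = 2.7360727 − (-1.3535758)·(-0.6639273)/(-18.1575758) = 2.7855659;  |Δ| = 0.0494932
p(2.7855659) = -0.2713096
z_4 = 2.7855659 − (-0.2713096)·(0.0494932)/(1.0822662) = 2.7979731;  |Δ| = 0.0124073
p(2.7979731) = 0.0063896
z_5 = 2.7979731 − 0.0063896·(0.0124073)/(0.2776992) = 2.7976877;  |Δ| = 0.0002855
p(2.7976877) = -0.0000290
z_6 = 2.7976877 − (-0.0000290)·(-0.0002855)/(-0.0064186) = 2.7976889;  |Δ| = 0.0000013
|z_6 − z_5| = 0.0000013 < 10^{-4}

n = 6, z_n = 2.79769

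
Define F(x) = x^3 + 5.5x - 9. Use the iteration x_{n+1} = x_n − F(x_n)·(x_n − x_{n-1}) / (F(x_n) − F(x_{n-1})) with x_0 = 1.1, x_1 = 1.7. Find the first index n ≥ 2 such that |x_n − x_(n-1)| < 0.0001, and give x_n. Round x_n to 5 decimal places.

n = 5, x_n = 1.26677

F(1.1) = -1.6190000, F(1.7) = 5.2630000
x_2 = 1.7000000 − 5.2630000·(0.6000000)/(6.8820000) = 1.2411508;  |Δ| = 0.4588492
F(1.2411508) = -0.2617330
x_3 = 1.2411508 − (-0.2617330)·(-0.4588492)/(-5.5247330) = 1.2628887;  |Δ| = 0.0217379
F(1.2628887) = -0.0399462
x_4 = 1.2628887 − (-0.0399462)·(0.0217379)/(0.2217867) = 1.2668039;  |Δ| = 0.0039152
F(1.2668039) = 0.0003787
x_5 = 1.2668039 − 0.0003787·(0.0039152)/(0.0403250) = 1.2667672;  |Δ| = 0.0000368
|x_5 − x_4| = 0.0000368 < 0.0001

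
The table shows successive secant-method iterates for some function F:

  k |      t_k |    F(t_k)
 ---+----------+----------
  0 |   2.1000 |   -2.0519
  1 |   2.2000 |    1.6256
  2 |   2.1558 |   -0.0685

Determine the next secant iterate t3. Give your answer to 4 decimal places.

2.1576

t3 = 2.1558 − (-0.0685)·(2.1558 − 2.2000) / (-0.0685 − 1.6256)
   = 2.1558 − (0.003028)/(-1.694100) = 2.157587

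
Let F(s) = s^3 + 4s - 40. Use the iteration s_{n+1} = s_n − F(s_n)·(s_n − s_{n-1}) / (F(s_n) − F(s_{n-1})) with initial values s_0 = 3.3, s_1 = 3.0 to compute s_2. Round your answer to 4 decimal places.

F(3.3) = 9.137000, F(3.0) = -1.000000
s_2 = 3.000000 − (-1.000000)·(3.000000 − 3.300000) / (-1.000000 − 9.137000) = 3.000000 − (0.300000)/(-10.137000) = 3.029595

3.0296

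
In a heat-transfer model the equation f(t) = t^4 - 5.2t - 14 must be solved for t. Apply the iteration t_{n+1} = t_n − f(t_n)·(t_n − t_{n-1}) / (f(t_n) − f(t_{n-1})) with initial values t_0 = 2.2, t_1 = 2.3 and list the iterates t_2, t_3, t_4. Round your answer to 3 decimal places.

f(2.2) = -2.01440, f(2.3) = 2.02410
t_2 = 2.30000 − 2.02410·(2.30000 − 2.20000) / (2.02410 − (-2.01440)) = 2.30000 − (0.20241)/(4.03850) = 2.24988
f(2.24988) = -0.07594
t_3 = 2.24988 − (-0.07594)·(2.24988 − 2.30000) / (-0.07594 − 2.02410) = 2.24988 − (0.00381)/(-2.10004) = 2.25169
f(2.25169) = -0.00270
t_4 = 2.25169 − (-0.00270)·(2.25169 − 2.24988) / (-0.00270 − (-0.07594)) = 2.25169 − (0.00000)/(0.07324) = 2.25176

2.250, 2.252, 2.252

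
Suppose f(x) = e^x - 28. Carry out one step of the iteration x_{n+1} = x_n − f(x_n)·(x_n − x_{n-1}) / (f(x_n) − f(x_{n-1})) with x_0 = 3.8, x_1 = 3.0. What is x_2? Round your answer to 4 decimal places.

f(3.8) = 16.701184, f(3.0) = -7.914463
x_2 = 3.000000 − (-7.914463)·(3.000000 − 3.800000) / (-7.914463 − 16.701184) = 3.000000 − (6.331570)/(-24.615648) = 3.257217

3.2572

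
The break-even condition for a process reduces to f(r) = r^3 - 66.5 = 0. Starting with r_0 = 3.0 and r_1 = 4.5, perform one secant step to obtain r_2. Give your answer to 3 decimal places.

3.924

f(3.0) = -39.50000, f(4.5) = 24.62500
r_2 = 4.50000 − 24.62500·(4.50000 − 3.00000) / (24.62500 − (-39.50000)) = 4.50000 − (36.93750)/(64.12500) = 3.92398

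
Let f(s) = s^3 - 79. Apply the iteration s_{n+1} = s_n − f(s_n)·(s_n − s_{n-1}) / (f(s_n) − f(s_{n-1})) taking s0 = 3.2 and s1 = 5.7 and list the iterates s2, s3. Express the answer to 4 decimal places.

3.9583, 4.1984

f(3.2) = -46.232000, f(5.7) = 106.193000
s2 = 5.700000 − 106.193000·(5.700000 − 3.200000) / (106.193000 − (-46.232000)) = 5.700000 − (265.482500)/(152.425000) = 3.958275
f(3.958275) = -16.982002
s3 = 3.958275 − (-16.982002)·(3.958275 − 5.700000) / (-16.982002 − 106.193000) = 3.958275 − (29.577984)/(-123.175002) = 4.198404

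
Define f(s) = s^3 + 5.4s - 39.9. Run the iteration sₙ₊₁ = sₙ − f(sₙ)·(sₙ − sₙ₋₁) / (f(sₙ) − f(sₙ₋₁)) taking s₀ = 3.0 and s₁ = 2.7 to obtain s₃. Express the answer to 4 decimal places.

f(3.0) = 3.300000, f(2.7) = -5.637000
s₂ = 2.700000 − (-5.637000)·(2.700000 − 3.000000) / (-5.637000 − 3.300000) = 2.700000 − (1.691100)/(-8.937000) = 2.889225
f(2.889225) = -0.180042
s₃ = 2.889225 − (-0.180042)·(2.889225 − 2.700000) / (-0.180042 − (-5.637000)) = 2.889225 − (-0.034068)/(5.456958) = 2.895468

2.8955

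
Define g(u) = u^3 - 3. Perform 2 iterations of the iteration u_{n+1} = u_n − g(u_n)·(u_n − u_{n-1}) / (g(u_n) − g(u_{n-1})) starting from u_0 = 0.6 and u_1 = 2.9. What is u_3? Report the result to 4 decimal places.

g(0.6) = -2.784000, g(2.9) = 21.389000
u_2 = 2.900000 − 21.389000·(2.900000 − 0.600000) / (21.389000 − (-2.784000)) = 2.900000 − (49.194700)/(24.173000) = 0.864891
g(0.864891) = -2.353031
u_3 = 0.864891 − (-2.353031)·(0.864891 − 2.900000) / (-2.353031 − 21.389000) = 0.864891 − (4.788675)/(-23.742031) = 1.066587

1.0666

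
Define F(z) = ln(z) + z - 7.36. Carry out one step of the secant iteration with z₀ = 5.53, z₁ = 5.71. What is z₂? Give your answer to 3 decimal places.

F(5.53) = -0.11981, F(5.71) = 0.09222
z₂ = 5.71000 − 0.09222·(5.71000 − 5.53000) / (0.09222 − (-0.11981)) = 5.71000 − (0.01660)/(0.21203) = 5.63171

5.632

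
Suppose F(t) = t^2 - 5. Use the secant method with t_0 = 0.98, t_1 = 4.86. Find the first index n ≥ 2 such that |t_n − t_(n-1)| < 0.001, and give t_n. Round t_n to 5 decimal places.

n = 7, t_n = 2.23607

F(0.98) = -4.0396000, F(4.86) = 18.6196000
t_2 = 4.8600000 − 18.6196000·(3.8800000)/(22.6592000) = 1.6717123;  |Δ| = 3.1882877
F(1.6717123) = -2.2053779
t_3 = 1.6717123 − (-2.2053779)·(-3.1882877)/(-20.8249779) = 2.0093539;  |Δ| = 0.3376416
F(2.0093539) = -0.9624967
t_4 = 2.0093539 − (-0.9624967)·(0.3376416)/(1.2428812) = 2.2708262;  |Δ| = 0.2614723
F(2.2708262) = 0.1566517
t_5 = 2.2708262 − 0.1566517·(0.2614723)/(1.1191484) = 2.2342269;  |Δ| = 0.0365993
F(2.2342269) = -0.0082302
t_6 = 2.2342269 − (-0.0082302)·(-0.0365993)/(-0.1648819) = 2.2360538;  |Δ| = 0.0018269
F(2.2360538) = -0.0000635
t_7 = 2.2360538 − (-0.0000635)·(0.0018269)/(0.0081667) = 2.2360680;  |Δ| = 0.0000142
|t_7 − t_6| = 0.0000142 < 0.001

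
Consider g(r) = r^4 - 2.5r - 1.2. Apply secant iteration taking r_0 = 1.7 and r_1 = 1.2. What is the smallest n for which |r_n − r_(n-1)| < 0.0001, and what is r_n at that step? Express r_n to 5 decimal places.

n = 7, r_n = 1.48964

g(1.7) = 2.9021000, g(1.2) = -2.1264000
r_2 = 1.2000000 − (-2.1264000)·(-0.5000000)/(-5.0285000) = 1.4114348;  |Δ| = 0.2114348
g(1.4114348) = -0.7599324
r_3 = 1.4114348 − (-0.7599324)·(0.2114348)/(1.3664676) = 1.5290199;  |Δ| = 0.1175851
g(1.5290199) = 0.4432350
r_4 = 1.5290199 − 0.4432350·(0.1175851)/(1.2031674) = 1.4857027;  |Δ| = 0.0433172
g(1.4857027) = -0.0420282
r_5 = 1.4857027 − (-0.0420282)·(-0.0433172)/(-0.4852633) = 1.4894544;  |Δ| = 0.0037517
g(1.4894544) = -0.0020077
r_6 = 1.4894544 − (-0.0020077)·(0.0037517)/(0.0400205) = 1.4896426;  |Δ| = 0.0001882
g(1.4896426) = 0.0000099
r_7 = 1.4896426 − 0.0000099·(0.0001882)/(0.0020176) = 1.4896417;  |Δ| = 0.0000009
|r_7 − r_6| = 0.0000009 < 0.0001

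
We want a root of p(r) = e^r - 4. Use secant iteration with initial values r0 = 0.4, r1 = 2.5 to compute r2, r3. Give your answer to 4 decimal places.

0.8927, 1.1498

p(0.4) = -2.508175, p(2.5) = 8.182494
r2 = 2.500000 − 8.182494·(2.500000 − 0.400000) / (8.182494 − (-2.508175)) = 2.500000 − (17.183237)/(10.690669) = 0.892688
p(0.892688) = -1.558315
r3 = 0.892688 − (-1.558315)·(0.892688 − 2.500000) / (-1.558315 − 8.182494) = 0.892688 − (2.504698)/(-9.740809) = 1.149823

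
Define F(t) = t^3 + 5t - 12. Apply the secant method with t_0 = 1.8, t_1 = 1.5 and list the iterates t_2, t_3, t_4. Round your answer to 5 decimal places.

1.58529, 1.59266, 1.59241

F(1.8) = 2.8320000, F(1.5) = -1.1250000
t_2 = 1.5000000 − (-1.1250000)·(1.5000000 − 1.8000000) / (-1.1250000 − 2.8320000) = 1.5000000 − (0.3375000)/(-3.9570000) = 1.5852919
F(1.5852919) = -0.0894637
t_3 = 1.5852919 − (-0.0894637)·(1.5852919 − 1.5000000) / (-0.0894637 − (-1.1250000)) = 1.5852919 − (-0.0076305)/(1.0355363) = 1.5926606
F(1.5926606) = 0.0031940
t_4 = 1.5926606 − 0.0031940·(1.5926606 − 1.5852919) / (0.0031940 − (-0.0894637)) = 1.5926606 − (0.0000235)/(0.0926577) = 1.5924065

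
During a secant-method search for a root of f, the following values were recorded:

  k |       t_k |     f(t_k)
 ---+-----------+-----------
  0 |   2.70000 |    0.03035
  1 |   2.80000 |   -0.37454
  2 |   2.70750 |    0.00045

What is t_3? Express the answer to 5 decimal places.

t_3 = 2.70750 − 0.00045·(2.70750 − 2.80000) / (0.00045 − (-0.37454))
   = 2.70750 − (-0.0000416)/(0.3749900) = 2.7076110

2.70761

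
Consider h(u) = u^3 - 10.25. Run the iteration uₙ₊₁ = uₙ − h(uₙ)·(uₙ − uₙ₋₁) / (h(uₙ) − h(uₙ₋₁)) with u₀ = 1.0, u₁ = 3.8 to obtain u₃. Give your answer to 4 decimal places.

h(1.0) = -9.250000, h(3.8) = 44.622000
u₂ = 3.800000 − 44.622000·(3.800000 − 1.000000) / (44.622000 − (-9.250000)) = 3.800000 − (124.941600)/(53.872000) = 1.480769
h(1.480769) = -7.003151
u₃ = 1.480769 − (-7.003151)·(1.480769 − 3.800000) / (-7.003151 − 44.622000) = 1.480769 − (16.241922)/(-51.625151) = 1.795382

1.7954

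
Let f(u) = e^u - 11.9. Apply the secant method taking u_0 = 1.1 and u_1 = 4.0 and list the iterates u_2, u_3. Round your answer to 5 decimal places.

f(1.1) = -8.8958340, f(4.0) = 42.6981500
u_2 = 4.0000000 − 42.6981500·(4.0000000 − 1.1000000) / (42.6981500 − (-8.8958340)) = 4.0000000 − (123.8246351)/(51.5939840) = 1.6000180
f(1.6000180) = -6.9468786
u_3 = 1.6000180 − (-6.9468786)·(1.6000180 − 4.0000000) / (-6.9468786 − 42.6981500) = 1.6000180 − (16.6723840)/(-49.6450287) = 1.9358499

1.60002, 1.93585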